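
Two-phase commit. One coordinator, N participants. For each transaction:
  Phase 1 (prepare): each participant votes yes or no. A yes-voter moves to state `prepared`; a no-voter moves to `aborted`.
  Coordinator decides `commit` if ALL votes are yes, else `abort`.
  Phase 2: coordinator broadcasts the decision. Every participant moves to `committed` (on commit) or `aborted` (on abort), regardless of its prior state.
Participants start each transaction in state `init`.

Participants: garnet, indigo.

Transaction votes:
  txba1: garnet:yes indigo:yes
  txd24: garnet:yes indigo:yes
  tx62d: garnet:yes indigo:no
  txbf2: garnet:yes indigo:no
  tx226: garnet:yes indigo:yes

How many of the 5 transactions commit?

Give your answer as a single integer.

txba1: all yes -> commit (commits=1)
txd24: all yes -> commit (commits=2)
tx62d: no from indigo -> abort (commits=2)
txbf2: no from indigo -> abort (commits=2)
tx226: all yes -> commit (commits=3)

Answer: 3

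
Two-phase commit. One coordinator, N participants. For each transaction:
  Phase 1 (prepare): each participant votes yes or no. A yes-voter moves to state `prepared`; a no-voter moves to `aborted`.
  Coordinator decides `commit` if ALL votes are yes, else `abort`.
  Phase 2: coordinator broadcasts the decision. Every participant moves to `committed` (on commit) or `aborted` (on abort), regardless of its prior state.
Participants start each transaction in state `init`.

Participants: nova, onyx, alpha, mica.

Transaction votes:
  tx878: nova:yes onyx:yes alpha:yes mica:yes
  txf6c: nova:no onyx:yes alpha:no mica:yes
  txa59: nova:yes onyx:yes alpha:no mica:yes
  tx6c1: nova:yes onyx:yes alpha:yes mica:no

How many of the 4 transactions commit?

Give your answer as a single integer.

Answer: 1

Derivation:
tx878: all yes -> commit (commits=1)
txf6c: no from nova, alpha -> abort (commits=1)
txa59: no from alpha -> abort (commits=1)
tx6c1: no from mica -> abort (commits=1)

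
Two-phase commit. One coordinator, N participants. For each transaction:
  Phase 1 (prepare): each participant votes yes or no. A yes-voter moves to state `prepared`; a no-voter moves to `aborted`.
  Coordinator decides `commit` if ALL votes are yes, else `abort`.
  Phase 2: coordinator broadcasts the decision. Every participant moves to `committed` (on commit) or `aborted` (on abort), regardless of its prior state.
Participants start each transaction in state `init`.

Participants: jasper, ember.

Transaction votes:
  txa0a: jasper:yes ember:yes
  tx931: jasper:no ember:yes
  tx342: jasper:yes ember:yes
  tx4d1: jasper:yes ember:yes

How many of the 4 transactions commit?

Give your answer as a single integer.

Answer: 3

Derivation:
txa0a: all yes -> commit (commits=1)
tx931: no from jasper -> abort (commits=1)
tx342: all yes -> commit (commits=2)
tx4d1: all yes -> commit (commits=3)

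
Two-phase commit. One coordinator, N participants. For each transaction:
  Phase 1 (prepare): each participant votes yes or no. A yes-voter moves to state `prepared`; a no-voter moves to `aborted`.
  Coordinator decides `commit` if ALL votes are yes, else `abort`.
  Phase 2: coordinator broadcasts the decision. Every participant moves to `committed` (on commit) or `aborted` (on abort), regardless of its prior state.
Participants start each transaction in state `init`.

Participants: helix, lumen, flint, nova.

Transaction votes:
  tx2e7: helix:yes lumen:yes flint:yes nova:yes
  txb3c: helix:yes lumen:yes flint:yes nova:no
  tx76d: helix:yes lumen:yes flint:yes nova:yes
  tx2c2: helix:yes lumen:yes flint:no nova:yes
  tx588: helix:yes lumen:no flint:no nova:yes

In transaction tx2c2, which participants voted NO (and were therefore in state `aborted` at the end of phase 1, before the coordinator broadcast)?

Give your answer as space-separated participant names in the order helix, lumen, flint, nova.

Answer: flint

Derivation:
Txn tx2c2 phase 1: helix yes -> prepared; lumen yes -> prepared; flint no -> aborted; nova yes -> prepared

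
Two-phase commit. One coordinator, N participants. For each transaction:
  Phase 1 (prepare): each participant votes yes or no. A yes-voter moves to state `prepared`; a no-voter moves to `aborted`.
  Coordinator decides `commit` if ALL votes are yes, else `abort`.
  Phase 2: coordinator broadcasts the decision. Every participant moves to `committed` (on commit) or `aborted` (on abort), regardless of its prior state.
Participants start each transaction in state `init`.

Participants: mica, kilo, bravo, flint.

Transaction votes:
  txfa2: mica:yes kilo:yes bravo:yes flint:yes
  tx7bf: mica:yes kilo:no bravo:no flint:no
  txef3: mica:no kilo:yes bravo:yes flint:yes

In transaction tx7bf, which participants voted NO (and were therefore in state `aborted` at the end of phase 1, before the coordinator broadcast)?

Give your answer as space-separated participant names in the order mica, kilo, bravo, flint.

Txn tx7bf phase 1: mica yes -> prepared; kilo no -> aborted; bravo no -> aborted; flint no -> aborted

Answer: kilo bravo flint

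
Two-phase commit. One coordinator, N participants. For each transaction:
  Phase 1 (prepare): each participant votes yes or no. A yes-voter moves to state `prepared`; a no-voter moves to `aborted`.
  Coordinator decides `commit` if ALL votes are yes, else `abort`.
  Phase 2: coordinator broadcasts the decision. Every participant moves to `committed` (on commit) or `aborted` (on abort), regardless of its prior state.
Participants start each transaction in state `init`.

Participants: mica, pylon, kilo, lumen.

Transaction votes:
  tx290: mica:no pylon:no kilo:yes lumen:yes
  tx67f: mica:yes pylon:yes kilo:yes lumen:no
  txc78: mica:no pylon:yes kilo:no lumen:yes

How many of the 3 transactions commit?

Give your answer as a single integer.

Answer: 0

Derivation:
tx290: no from mica, pylon -> abort (commits=0)
tx67f: no from lumen -> abort (commits=0)
txc78: no from mica, kilo -> abort (commits=0)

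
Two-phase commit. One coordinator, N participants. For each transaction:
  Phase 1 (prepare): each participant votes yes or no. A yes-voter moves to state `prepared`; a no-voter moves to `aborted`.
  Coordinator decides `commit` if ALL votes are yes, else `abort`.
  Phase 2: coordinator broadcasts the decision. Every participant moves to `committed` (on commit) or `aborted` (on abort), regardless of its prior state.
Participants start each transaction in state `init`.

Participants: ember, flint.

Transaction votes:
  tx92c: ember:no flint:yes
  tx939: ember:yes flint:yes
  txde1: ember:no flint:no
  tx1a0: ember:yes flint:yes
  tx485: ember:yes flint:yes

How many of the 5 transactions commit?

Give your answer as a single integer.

tx92c: no from ember -> abort (commits=0)
tx939: all yes -> commit (commits=1)
txde1: no from ember, flint -> abort (commits=1)
tx1a0: all yes -> commit (commits=2)
tx485: all yes -> commit (commits=3)

Answer: 3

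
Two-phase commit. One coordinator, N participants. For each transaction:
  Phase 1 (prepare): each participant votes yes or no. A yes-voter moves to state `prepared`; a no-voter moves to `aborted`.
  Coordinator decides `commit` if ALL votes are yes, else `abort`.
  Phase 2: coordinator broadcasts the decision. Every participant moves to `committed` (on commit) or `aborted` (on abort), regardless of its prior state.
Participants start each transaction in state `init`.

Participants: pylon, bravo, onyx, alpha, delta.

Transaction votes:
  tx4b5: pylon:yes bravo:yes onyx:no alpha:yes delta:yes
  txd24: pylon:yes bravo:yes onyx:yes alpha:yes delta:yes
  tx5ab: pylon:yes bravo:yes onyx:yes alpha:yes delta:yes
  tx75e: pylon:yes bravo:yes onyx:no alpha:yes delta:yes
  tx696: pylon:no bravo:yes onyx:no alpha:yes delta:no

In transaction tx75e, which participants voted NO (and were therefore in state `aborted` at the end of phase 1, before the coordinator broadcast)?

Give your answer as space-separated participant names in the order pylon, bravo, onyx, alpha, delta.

Txn tx75e phase 1: pylon yes -> prepared; bravo yes -> prepared; onyx no -> aborted; alpha yes -> prepared; delta yes -> prepared

Answer: onyx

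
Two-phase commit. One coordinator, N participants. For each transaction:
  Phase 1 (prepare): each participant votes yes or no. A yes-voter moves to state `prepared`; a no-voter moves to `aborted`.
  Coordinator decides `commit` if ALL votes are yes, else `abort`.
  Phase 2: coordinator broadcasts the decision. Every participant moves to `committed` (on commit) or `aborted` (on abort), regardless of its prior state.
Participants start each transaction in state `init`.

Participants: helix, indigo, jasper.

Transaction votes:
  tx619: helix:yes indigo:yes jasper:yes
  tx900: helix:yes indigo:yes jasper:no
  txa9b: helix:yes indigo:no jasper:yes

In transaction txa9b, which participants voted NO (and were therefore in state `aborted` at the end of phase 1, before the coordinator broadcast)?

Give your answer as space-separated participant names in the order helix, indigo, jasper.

Answer: indigo

Derivation:
Txn txa9b phase 1: helix yes -> prepared; indigo no -> aborted; jasper yes -> prepared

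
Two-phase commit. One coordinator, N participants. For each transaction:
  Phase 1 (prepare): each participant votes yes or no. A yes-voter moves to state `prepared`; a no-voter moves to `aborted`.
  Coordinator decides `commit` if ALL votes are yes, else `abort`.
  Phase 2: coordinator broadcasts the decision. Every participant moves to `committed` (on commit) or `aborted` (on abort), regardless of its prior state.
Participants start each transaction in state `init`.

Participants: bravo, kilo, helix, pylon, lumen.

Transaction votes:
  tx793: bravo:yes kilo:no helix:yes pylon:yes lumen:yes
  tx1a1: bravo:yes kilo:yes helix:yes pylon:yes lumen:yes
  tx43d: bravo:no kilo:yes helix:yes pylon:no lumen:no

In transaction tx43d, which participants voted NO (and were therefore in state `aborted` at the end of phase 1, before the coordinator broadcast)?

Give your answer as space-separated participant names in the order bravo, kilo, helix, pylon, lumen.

Answer: bravo pylon lumen

Derivation:
Txn tx43d phase 1: bravo no -> aborted; kilo yes -> prepared; helix yes -> prepared; pylon no -> aborted; lumen no -> aborted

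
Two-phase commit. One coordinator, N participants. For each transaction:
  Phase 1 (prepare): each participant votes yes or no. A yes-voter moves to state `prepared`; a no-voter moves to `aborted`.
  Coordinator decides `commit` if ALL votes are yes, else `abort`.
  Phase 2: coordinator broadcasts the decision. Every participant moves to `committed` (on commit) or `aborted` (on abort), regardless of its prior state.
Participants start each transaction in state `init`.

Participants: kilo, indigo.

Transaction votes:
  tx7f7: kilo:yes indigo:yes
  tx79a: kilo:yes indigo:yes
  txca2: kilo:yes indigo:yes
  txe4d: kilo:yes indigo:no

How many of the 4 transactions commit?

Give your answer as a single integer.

Answer: 3

Derivation:
tx7f7: all yes -> commit (commits=1)
tx79a: all yes -> commit (commits=2)
txca2: all yes -> commit (commits=3)
txe4d: no from indigo -> abort (commits=3)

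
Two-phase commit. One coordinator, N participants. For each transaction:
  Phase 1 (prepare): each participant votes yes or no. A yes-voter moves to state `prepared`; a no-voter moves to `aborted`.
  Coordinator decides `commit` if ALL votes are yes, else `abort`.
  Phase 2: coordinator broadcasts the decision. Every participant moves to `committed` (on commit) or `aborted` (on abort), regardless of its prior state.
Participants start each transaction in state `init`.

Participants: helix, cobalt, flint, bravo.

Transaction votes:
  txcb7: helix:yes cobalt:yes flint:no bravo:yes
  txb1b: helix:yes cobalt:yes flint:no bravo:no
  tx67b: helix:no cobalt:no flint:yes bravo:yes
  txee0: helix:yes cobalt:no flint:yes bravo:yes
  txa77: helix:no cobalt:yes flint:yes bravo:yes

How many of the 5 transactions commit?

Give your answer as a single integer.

txcb7: no from flint -> abort (commits=0)
txb1b: no from flint, bravo -> abort (commits=0)
tx67b: no from helix, cobalt -> abort (commits=0)
txee0: no from cobalt -> abort (commits=0)
txa77: no from helix -> abort (commits=0)

Answer: 0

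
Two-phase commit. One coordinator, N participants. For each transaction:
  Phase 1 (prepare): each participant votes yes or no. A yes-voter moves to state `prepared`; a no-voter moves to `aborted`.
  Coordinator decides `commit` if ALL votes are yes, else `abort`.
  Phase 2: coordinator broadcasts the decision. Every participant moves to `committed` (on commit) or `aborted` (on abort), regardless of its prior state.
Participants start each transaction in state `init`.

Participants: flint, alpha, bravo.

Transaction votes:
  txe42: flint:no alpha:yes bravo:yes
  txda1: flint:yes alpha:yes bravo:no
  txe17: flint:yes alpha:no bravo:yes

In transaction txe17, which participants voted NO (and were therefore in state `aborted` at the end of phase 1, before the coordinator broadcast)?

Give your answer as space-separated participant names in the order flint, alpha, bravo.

Answer: alpha

Derivation:
Txn txe17 phase 1: flint yes -> prepared; alpha no -> aborted; bravo yes -> prepared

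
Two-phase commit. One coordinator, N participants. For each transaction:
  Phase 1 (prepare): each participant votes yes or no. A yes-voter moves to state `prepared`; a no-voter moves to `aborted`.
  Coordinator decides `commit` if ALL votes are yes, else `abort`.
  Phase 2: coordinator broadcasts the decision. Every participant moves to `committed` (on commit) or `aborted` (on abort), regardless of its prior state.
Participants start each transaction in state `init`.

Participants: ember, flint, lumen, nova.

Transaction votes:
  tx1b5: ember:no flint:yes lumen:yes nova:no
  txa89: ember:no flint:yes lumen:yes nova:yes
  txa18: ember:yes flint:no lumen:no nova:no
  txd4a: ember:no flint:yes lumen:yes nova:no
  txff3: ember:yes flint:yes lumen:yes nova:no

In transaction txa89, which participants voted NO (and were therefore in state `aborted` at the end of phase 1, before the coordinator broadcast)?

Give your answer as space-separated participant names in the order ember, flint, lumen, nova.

Txn txa89 phase 1: ember no -> aborted; flint yes -> prepared; lumen yes -> prepared; nova yes -> prepared

Answer: ember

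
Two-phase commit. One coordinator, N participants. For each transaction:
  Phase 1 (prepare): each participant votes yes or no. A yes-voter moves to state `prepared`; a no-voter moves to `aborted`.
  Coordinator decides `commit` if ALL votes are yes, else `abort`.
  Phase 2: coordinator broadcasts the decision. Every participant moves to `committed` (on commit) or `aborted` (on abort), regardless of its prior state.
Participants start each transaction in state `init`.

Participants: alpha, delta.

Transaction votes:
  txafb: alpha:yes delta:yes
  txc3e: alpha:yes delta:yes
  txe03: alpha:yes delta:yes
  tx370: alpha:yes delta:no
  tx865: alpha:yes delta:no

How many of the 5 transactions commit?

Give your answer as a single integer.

txafb: all yes -> commit (commits=1)
txc3e: all yes -> commit (commits=2)
txe03: all yes -> commit (commits=3)
tx370: no from delta -> abort (commits=3)
tx865: no from delta -> abort (commits=3)

Answer: 3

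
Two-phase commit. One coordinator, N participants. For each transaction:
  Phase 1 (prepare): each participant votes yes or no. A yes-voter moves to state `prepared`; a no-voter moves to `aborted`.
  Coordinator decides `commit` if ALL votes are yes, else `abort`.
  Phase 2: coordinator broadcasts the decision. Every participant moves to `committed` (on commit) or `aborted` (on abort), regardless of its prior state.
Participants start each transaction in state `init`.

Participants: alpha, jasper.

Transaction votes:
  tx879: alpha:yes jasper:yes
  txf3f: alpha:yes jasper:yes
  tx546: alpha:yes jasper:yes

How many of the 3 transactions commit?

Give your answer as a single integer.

tx879: all yes -> commit (commits=1)
txf3f: all yes -> commit (commits=2)
tx546: all yes -> commit (commits=3)

Answer: 3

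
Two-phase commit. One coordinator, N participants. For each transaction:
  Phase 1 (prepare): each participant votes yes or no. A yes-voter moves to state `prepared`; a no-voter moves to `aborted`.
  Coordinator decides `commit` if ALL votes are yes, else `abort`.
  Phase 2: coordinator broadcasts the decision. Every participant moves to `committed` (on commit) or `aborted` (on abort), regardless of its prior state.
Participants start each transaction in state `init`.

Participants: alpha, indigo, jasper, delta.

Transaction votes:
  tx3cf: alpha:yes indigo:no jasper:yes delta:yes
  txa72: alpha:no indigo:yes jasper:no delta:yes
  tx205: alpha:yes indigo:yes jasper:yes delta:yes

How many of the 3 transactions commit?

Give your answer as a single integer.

tx3cf: no from indigo -> abort (commits=0)
txa72: no from alpha, jasper -> abort (commits=0)
tx205: all yes -> commit (commits=1)

Answer: 1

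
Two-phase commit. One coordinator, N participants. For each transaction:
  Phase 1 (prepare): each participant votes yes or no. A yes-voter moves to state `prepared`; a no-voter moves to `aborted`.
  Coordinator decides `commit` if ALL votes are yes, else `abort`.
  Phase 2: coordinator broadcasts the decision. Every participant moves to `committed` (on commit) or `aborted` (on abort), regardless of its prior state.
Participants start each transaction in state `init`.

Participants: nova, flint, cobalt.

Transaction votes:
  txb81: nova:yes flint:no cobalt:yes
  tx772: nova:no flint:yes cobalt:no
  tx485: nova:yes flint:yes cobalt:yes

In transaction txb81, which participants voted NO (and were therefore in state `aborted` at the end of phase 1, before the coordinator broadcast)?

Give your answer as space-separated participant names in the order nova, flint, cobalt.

Txn txb81 phase 1: nova yes -> prepared; flint no -> aborted; cobalt yes -> prepared

Answer: flint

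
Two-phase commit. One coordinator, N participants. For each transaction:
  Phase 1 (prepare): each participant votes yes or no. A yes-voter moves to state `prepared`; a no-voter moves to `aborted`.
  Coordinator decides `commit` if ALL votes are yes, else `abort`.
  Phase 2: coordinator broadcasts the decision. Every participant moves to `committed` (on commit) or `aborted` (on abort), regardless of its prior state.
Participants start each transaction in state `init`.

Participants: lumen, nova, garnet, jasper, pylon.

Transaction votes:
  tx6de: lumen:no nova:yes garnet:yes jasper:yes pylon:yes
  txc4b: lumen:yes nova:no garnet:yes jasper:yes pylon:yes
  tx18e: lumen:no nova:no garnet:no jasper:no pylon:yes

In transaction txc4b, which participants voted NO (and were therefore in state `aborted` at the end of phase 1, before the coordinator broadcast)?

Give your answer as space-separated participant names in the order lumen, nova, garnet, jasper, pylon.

Txn txc4b phase 1: lumen yes -> prepared; nova no -> aborted; garnet yes -> prepared; jasper yes -> prepared; pylon yes -> prepared

Answer: nova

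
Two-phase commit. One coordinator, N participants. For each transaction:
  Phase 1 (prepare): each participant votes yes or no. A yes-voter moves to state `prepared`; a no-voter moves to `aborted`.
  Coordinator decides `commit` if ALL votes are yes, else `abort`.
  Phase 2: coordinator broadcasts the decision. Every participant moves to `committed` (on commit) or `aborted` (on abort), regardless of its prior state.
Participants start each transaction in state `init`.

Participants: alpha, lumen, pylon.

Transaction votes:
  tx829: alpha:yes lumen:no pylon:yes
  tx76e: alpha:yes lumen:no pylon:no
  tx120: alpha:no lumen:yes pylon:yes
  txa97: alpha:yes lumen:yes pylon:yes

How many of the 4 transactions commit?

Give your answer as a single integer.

Answer: 1

Derivation:
tx829: no from lumen -> abort (commits=0)
tx76e: no from lumen, pylon -> abort (commits=0)
tx120: no from alpha -> abort (commits=0)
txa97: all yes -> commit (commits=1)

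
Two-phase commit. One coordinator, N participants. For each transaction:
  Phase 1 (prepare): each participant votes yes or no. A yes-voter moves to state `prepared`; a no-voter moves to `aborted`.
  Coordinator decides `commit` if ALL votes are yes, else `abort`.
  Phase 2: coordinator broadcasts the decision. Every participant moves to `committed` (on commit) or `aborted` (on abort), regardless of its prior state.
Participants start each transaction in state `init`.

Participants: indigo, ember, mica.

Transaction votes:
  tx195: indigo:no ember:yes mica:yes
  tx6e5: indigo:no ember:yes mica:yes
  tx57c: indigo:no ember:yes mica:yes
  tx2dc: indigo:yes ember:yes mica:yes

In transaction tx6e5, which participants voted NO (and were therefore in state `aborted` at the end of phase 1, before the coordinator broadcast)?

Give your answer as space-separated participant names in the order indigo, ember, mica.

Answer: indigo

Derivation:
Txn tx6e5 phase 1: indigo no -> aborted; ember yes -> prepared; mica yes -> prepared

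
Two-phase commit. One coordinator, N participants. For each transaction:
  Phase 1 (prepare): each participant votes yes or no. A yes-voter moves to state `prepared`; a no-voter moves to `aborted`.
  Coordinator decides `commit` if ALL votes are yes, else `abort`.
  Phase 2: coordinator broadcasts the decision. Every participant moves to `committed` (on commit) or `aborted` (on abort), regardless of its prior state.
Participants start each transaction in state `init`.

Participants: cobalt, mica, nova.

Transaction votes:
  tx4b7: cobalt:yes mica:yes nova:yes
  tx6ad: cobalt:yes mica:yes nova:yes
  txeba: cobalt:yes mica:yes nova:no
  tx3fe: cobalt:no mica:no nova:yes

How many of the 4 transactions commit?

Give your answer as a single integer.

tx4b7: all yes -> commit (commits=1)
tx6ad: all yes -> commit (commits=2)
txeba: no from nova -> abort (commits=2)
tx3fe: no from cobalt, mica -> abort (commits=2)

Answer: 2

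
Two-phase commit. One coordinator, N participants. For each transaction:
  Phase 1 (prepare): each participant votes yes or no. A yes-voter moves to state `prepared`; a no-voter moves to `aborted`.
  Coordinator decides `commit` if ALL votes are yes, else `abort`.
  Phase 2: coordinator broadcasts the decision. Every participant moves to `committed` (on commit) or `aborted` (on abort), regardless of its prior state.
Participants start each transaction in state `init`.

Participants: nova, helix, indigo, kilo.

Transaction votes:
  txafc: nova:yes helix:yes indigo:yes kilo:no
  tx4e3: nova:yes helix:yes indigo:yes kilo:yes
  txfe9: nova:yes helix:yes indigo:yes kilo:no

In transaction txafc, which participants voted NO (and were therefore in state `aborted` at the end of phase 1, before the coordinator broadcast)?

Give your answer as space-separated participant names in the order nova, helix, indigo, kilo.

Answer: kilo

Derivation:
Txn txafc phase 1: nova yes -> prepared; helix yes -> prepared; indigo yes -> prepared; kilo no -> aborted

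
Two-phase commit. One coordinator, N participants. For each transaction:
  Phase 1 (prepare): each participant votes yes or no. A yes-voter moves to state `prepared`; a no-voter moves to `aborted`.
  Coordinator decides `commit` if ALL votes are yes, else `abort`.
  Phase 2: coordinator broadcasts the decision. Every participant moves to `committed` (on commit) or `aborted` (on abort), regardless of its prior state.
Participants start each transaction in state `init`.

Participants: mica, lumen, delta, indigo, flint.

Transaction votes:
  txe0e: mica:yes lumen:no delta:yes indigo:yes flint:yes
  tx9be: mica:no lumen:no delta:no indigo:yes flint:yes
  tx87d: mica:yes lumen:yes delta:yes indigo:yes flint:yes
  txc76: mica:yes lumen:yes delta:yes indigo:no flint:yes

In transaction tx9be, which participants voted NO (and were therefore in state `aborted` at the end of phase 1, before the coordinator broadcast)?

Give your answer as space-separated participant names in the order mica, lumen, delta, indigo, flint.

Answer: mica lumen delta

Derivation:
Txn tx9be phase 1: mica no -> aborted; lumen no -> aborted; delta no -> aborted; indigo yes -> prepared; flint yes -> prepared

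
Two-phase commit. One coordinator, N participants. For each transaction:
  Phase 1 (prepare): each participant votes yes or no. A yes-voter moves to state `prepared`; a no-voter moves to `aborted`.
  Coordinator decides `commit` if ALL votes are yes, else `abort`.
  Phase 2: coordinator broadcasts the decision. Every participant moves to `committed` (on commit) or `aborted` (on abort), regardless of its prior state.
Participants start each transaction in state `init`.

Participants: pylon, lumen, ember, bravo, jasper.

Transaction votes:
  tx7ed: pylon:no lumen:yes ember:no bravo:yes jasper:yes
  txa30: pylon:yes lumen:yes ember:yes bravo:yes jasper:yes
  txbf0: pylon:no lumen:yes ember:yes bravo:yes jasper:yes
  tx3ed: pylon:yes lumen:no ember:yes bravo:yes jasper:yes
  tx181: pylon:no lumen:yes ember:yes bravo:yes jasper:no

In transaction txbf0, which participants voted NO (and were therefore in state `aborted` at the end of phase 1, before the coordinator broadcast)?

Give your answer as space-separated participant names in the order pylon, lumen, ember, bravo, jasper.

Txn txbf0 phase 1: pylon no -> aborted; lumen yes -> prepared; ember yes -> prepared; bravo yes -> prepared; jasper yes -> prepared

Answer: pylon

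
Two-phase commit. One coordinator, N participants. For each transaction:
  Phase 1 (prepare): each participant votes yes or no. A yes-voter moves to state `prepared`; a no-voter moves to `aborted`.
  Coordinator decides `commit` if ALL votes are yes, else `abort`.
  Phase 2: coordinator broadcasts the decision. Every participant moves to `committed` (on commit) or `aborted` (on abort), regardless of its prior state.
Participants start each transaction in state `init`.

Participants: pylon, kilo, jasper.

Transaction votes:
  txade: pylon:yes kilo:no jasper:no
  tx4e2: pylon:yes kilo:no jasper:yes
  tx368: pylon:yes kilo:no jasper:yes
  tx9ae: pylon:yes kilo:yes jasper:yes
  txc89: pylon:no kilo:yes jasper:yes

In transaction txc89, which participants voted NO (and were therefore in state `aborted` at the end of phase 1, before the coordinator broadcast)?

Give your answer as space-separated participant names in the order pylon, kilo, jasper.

Answer: pylon

Derivation:
Txn txc89 phase 1: pylon no -> aborted; kilo yes -> prepared; jasper yes -> prepared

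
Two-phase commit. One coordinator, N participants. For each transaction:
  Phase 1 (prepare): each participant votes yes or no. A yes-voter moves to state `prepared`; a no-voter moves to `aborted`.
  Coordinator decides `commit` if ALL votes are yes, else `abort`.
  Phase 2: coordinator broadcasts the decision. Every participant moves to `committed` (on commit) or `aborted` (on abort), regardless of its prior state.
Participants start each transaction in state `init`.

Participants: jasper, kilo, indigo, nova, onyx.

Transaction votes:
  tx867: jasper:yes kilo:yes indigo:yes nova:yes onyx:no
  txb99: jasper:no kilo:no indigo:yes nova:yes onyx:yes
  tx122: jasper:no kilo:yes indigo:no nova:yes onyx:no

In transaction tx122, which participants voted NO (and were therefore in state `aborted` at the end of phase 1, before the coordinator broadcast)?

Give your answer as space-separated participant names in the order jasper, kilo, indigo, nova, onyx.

Txn tx122 phase 1: jasper no -> aborted; kilo yes -> prepared; indigo no -> aborted; nova yes -> prepared; onyx no -> aborted

Answer: jasper indigo onyx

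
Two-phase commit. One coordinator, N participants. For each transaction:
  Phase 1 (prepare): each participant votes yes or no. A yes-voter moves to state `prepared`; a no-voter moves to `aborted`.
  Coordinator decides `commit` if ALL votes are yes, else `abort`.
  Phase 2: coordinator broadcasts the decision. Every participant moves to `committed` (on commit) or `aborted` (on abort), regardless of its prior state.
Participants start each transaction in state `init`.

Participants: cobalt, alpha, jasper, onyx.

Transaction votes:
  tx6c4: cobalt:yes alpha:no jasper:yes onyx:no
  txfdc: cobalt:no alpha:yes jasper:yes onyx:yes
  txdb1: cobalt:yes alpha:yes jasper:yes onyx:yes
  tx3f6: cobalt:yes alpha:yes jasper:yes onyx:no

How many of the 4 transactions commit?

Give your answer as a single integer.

tx6c4: no from alpha, onyx -> abort (commits=0)
txfdc: no from cobalt -> abort (commits=0)
txdb1: all yes -> commit (commits=1)
tx3f6: no from onyx -> abort (commits=1)

Answer: 1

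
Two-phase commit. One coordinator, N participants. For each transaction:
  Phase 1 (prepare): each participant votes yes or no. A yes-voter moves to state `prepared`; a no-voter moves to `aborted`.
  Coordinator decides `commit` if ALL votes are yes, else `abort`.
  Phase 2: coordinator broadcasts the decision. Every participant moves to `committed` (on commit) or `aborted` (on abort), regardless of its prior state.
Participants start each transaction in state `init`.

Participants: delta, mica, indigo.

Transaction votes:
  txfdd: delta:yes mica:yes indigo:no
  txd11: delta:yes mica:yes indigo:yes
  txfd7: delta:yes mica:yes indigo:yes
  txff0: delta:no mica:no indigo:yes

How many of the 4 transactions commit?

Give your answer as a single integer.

Answer: 2

Derivation:
txfdd: no from indigo -> abort (commits=0)
txd11: all yes -> commit (commits=1)
txfd7: all yes -> commit (commits=2)
txff0: no from delta, mica -> abort (commits=2)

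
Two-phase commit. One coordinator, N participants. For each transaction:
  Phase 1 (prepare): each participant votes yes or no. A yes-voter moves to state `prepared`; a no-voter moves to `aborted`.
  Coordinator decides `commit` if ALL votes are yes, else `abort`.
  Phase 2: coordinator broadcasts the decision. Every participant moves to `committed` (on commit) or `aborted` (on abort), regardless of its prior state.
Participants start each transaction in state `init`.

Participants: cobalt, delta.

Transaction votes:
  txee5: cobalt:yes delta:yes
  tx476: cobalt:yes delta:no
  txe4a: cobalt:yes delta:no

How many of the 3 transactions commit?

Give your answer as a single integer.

Answer: 1

Derivation:
txee5: all yes -> commit (commits=1)
tx476: no from delta -> abort (commits=1)
txe4a: no from delta -> abort (commits=1)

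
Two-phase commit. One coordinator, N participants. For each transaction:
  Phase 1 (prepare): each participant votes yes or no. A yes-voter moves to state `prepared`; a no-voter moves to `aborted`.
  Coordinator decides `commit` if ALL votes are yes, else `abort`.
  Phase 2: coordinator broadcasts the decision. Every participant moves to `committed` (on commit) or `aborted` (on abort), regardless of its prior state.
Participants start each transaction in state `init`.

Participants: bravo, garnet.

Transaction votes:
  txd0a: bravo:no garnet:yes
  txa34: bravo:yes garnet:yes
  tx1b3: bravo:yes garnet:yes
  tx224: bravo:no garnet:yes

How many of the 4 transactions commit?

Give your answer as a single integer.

Answer: 2

Derivation:
txd0a: no from bravo -> abort (commits=0)
txa34: all yes -> commit (commits=1)
tx1b3: all yes -> commit (commits=2)
tx224: no from bravo -> abort (commits=2)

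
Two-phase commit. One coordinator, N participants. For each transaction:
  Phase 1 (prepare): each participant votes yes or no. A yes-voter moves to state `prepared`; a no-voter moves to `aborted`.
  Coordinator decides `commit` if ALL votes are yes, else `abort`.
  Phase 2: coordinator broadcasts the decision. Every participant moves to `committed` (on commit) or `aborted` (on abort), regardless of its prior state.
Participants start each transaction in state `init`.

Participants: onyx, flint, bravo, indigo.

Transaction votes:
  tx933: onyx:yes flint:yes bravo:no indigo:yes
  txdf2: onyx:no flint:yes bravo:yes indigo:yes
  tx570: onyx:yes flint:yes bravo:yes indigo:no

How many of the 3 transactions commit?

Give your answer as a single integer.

Answer: 0

Derivation:
tx933: no from bravo -> abort (commits=0)
txdf2: no from onyx -> abort (commits=0)
tx570: no from indigo -> abort (commits=0)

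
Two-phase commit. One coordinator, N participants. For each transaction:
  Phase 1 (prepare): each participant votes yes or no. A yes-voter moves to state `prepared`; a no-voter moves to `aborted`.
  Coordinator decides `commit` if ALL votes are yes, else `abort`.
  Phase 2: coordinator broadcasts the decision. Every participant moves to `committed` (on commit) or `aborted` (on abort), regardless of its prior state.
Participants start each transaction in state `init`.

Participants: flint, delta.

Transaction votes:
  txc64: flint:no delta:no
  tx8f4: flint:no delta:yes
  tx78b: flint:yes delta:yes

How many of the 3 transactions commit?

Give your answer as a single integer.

txc64: no from flint, delta -> abort (commits=0)
tx8f4: no from flint -> abort (commits=0)
tx78b: all yes -> commit (commits=1)

Answer: 1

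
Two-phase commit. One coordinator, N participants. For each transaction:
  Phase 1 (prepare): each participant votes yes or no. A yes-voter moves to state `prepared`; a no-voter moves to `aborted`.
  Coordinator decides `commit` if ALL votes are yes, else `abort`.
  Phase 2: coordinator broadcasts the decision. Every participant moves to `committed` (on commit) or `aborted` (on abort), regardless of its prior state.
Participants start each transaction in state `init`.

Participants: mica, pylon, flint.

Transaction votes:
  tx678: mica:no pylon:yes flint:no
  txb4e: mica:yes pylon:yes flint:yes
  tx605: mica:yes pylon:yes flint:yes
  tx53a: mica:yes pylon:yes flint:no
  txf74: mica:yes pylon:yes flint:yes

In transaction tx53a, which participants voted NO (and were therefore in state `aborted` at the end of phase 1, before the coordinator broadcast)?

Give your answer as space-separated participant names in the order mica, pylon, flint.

Txn tx53a phase 1: mica yes -> prepared; pylon yes -> prepared; flint no -> aborted

Answer: flint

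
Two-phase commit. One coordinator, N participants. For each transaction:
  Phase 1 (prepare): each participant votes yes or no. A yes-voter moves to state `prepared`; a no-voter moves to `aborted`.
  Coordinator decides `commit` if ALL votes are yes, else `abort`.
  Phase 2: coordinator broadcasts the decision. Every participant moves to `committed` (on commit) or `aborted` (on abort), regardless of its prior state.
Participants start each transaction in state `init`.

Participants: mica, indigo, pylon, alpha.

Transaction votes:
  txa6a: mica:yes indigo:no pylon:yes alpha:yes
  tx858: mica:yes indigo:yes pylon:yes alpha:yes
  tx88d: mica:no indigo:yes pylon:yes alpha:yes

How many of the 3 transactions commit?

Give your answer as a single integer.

Answer: 1

Derivation:
txa6a: no from indigo -> abort (commits=0)
tx858: all yes -> commit (commits=1)
tx88d: no from mica -> abort (commits=1)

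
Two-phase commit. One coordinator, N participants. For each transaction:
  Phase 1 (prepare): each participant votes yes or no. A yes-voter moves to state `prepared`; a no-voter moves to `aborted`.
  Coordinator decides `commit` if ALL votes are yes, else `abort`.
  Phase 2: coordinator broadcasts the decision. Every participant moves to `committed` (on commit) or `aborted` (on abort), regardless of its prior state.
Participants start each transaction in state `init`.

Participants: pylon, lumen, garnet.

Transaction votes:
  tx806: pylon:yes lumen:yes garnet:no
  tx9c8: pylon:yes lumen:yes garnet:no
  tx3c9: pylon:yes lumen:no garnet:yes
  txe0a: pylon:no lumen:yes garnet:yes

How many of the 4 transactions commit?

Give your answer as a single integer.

tx806: no from garnet -> abort (commits=0)
tx9c8: no from garnet -> abort (commits=0)
tx3c9: no from lumen -> abort (commits=0)
txe0a: no from pylon -> abort (commits=0)

Answer: 0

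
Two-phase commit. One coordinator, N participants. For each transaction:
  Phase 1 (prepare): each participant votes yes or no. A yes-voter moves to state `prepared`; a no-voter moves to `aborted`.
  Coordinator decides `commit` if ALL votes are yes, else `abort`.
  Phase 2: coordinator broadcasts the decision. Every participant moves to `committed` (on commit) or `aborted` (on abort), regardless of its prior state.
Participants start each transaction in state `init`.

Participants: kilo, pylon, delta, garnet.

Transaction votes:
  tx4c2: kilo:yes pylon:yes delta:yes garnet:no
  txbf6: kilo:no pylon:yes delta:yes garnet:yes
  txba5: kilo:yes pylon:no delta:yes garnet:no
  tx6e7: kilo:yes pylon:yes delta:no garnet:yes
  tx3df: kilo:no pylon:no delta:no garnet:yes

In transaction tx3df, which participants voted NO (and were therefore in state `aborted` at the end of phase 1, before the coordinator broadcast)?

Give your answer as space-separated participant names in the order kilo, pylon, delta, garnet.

Answer: kilo pylon delta

Derivation:
Txn tx3df phase 1: kilo no -> aborted; pylon no -> aborted; delta no -> aborted; garnet yes -> prepared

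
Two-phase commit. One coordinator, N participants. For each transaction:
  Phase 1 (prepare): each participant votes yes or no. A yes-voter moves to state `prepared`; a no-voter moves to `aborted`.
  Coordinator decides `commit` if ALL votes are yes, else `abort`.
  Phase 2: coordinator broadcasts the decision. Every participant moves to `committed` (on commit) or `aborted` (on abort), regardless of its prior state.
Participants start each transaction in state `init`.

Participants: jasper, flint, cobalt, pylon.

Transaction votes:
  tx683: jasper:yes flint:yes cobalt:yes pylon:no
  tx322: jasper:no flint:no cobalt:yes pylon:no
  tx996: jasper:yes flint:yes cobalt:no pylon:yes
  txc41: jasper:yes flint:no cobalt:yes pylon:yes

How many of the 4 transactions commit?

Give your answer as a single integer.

tx683: no from pylon -> abort (commits=0)
tx322: no from jasper, flint, pylon -> abort (commits=0)
tx996: no from cobalt -> abort (commits=0)
txc41: no from flint -> abort (commits=0)

Answer: 0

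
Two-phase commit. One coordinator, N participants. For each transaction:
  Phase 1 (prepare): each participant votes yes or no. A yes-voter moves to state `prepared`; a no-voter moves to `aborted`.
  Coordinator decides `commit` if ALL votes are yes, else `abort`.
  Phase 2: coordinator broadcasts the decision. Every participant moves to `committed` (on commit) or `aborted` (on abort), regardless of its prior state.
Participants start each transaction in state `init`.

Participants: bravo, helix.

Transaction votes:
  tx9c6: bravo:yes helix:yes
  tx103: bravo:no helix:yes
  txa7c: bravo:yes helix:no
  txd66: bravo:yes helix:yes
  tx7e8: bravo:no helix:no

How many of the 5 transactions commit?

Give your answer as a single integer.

Answer: 2

Derivation:
tx9c6: all yes -> commit (commits=1)
tx103: no from bravo -> abort (commits=1)
txa7c: no from helix -> abort (commits=1)
txd66: all yes -> commit (commits=2)
tx7e8: no from bravo, helix -> abort (commits=2)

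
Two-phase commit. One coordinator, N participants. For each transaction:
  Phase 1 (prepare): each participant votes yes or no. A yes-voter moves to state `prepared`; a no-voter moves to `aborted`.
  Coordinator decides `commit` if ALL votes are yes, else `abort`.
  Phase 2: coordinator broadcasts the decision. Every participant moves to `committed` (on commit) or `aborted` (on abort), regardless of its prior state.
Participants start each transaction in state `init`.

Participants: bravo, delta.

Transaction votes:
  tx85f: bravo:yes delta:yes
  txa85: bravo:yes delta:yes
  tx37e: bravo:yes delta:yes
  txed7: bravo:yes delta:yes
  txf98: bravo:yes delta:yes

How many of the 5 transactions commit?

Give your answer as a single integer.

Answer: 5

Derivation:
tx85f: all yes -> commit (commits=1)
txa85: all yes -> commit (commits=2)
tx37e: all yes -> commit (commits=3)
txed7: all yes -> commit (commits=4)
txf98: all yes -> commit (commits=5)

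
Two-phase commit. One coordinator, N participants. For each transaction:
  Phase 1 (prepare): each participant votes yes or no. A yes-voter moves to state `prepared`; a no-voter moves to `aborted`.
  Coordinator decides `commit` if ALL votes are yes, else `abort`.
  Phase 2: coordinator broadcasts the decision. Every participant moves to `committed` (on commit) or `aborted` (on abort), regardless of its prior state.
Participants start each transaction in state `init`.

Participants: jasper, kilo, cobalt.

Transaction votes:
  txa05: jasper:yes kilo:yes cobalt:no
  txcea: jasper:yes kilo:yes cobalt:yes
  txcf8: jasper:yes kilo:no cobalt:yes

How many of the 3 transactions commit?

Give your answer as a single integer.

Answer: 1

Derivation:
txa05: no from cobalt -> abort (commits=0)
txcea: all yes -> commit (commits=1)
txcf8: no from kilo -> abort (commits=1)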